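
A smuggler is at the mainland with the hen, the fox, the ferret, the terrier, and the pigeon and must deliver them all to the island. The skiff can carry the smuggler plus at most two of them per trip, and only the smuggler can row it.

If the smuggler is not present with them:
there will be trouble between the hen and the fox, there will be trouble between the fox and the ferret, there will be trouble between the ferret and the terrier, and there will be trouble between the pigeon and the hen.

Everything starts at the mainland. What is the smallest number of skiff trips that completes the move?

7

Counting alone: the smuggler can take at most 2 across per trip to the island, so moving all 5 needs at least 3 loaded trips out, with a return between consecutive ones — at least 5 crossings.
The safety rule pushes this higher. Following every safe sequence of crossings, the most of the 5 that can be at the island as the skiff arrives there on crossing 5 is 4 — never all 5.
So no plan with fewer than 7 crossings exists, and this one achieves 7:
1. Smuggler goes to the island with the ferret and the hen.  [the mainland: the fox, the pigeon, the terrier | the island: the ferret, the hen]
2. Smuggler goes back to the mainland alone.  [the mainland: the fox, the pigeon, the terrier | the island: the ferret, the hen]
3. Smuggler goes to the island with the fox.  [the mainland: the pigeon, the terrier | the island: the ferret, the fox, the hen]
4. Smuggler goes back to the mainland with the ferret and the hen.  [the mainland: the ferret, the hen, the pigeon, the terrier | the island: the fox]
5. Smuggler goes to the island with the pigeon and the terrier.  [the mainland: the ferret, the hen | the island: the fox, the pigeon, the terrier]
6. Smuggler goes back to the mainland alone.  [the mainland: the ferret, the hen | the island: the fox, the pigeon, the terrier]
7. Smuggler goes to the island with the ferret and the hen.  [the mainland: — | the island: the ferret, the fox, the hen, the pigeon, the terrier]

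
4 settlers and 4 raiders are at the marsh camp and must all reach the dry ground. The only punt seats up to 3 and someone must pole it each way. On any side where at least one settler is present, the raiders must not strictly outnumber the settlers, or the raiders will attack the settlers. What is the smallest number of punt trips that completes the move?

9

Counting alone: each trip to the dry ground takes at most 3 across and each return brings at least 1 back, so after t trips out (and t−1 returns) at most 3t − (t−1) of the 8 are across; that first reaches 8 at t = 4, so at least 7 crossings are needed.
The safety rule pushes this higher. Following every safe sequence of crossings, the most of the 8 that can be at the dry ground as the punt arrives there on crossing 7 is 7 — never all 8.
So no plan with fewer than 9 crossings exists, and this one achieves 9:
1. 2 raiders → the dry ground.  (the marsh camp: 4S 2R; the dry ground: 0S 2R)
2. 1 raider ← the marsh camp.  (the marsh camp: 4S 3R; the dry ground: 0S 1R)
3. 3 raiders → the dry ground.  (the marsh camp: 4S 0R; the dry ground: 0S 4R)
4. 1 raider ← the marsh camp.  (the marsh camp: 4S 1R; the dry ground: 0S 3R)
5. 3 settlers → the dry ground.  (the marsh camp: 1S 1R; the dry ground: 3S 3R)
6. 1 settler and 1 raider ← the marsh camp.  (the marsh camp: 2S 2R; the dry ground: 2S 2R)
7. 2 settlers → the dry ground.  (the marsh camp: 0S 2R; the dry ground: 4S 2R)
8. 1 raider ← the marsh camp.  (the marsh camp: 0S 3R; the dry ground: 4S 1R)
9. 3 raiders → the dry ground.  (the marsh camp: 0S 0R; the dry ground: 4S 4R)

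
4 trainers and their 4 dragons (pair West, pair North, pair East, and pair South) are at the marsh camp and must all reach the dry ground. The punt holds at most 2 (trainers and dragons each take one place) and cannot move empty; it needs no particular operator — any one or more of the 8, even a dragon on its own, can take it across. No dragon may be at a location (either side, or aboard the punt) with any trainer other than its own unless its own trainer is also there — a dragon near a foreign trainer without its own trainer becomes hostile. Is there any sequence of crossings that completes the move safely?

No

Following every safe sequence of crossings from the start, the most of the 8 that can be at the dry ground as the punt arrives there on crossings 1, 3, 5 is 2, 3, 4 respectively; the best ever achieved is 4 of 8.
From crossing 7 on, no configuration arises that was not already reachable earlier: only 44 distinct safe configurations (who is on which side, and where the punt is) can ever be reached, none of them has everyone across, and every continuation just revisits them. So no valid plan exists.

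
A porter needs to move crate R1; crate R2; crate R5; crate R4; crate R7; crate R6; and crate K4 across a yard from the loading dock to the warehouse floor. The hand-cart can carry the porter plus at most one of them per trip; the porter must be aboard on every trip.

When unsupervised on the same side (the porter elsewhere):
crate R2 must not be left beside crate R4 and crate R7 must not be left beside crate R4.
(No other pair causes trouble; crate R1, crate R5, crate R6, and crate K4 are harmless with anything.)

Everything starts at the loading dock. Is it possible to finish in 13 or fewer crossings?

No

Counting alone: the porter can take at most 1 across per trip to the warehouse floor, so moving all 7 needs at least 7 loaded trips out, with a return between consecutive ones — at least 13 crossings.
The safety rule pushes this higher. Following every safe sequence of crossings, the most of the 7 that can be at the warehouse floor as the hand-cart arrives there on crossing 13 is 6 — never all 7.
So the move cannot be finished within 13 crossings. (The shortest complete plan takes 15:)
1. Porter goes to the warehouse floor with crate R4.
2. Porter goes back to the loading dock alone.
3. Porter goes to the warehouse floor with crate R1.
4. Porter goes back to the loading dock alone.
5. Porter goes to the warehouse floor with crate R2.
6. Porter goes back to the loading dock with crate R4.
7. Porter goes to the warehouse floor with crate R7.
8. Porter goes back to the loading dock alone.
9. Porter goes to the warehouse floor with crate R5.
10. Porter goes back to the loading dock alone.
11. Porter goes to the warehouse floor with crate R6.
12. Porter goes back to the loading dock alone.
13. Porter goes to the warehouse floor with crate K4.
14. Porter goes back to the loading dock alone.
15. Porter goes to the warehouse floor with crate R4.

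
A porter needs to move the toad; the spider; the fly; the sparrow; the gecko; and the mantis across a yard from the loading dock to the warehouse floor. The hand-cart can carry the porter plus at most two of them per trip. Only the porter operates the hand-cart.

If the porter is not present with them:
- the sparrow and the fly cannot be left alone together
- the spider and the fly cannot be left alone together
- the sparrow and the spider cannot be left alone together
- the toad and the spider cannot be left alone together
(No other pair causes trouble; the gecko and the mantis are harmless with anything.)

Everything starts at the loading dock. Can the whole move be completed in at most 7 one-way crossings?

Counting alone: the porter can take at most 2 across per trip to the warehouse floor, so moving all 6 needs at least 3 loaded trips out, with a return between consecutive ones — at least 5 crossings.
The safety rule pushes this higher. Following every safe sequence of crossings, the most of the 6 that can be at the warehouse floor as the hand-cart arrives there on crossings 5, 7 is 4, 5 respectively — never all 6.
So the move cannot be finished within 7 crossings. (The shortest complete plan takes 9:)
1. Porter goes to the warehouse floor with the fly and the spider.  [the loading dock: the gecko, the mantis, the sparrow, the toad | the warehouse floor: the fly, the spider]
2. Porter goes back to the loading dock with the spider.  [the loading dock: the gecko, the mantis, the sparrow, the spider, the toad | the warehouse floor: the fly]
3. Porter goes to the warehouse floor with the spider and the toad.  [the loading dock: the gecko, the mantis, the sparrow | the warehouse floor: the fly, the spider, the toad]
4. Porter goes back to the loading dock with the spider.  [the loading dock: the gecko, the mantis, the sparrow, the spider | the warehouse floor: the fly, the toad]
5. Porter goes to the warehouse floor with the gecko and the spider.  [the loading dock: the mantis, the sparrow | the warehouse floor: the fly, the gecko, the spider, the toad]
6. Porter goes back to the loading dock with the spider.  [the loading dock: the mantis, the sparrow, the spider | the warehouse floor: the fly, the gecko, the toad]
7. Porter goes to the warehouse floor with the mantis and the spider.  [the loading dock: the sparrow | the warehouse floor: the fly, the gecko, the mantis, the spider, the toad]
8. Porter goes back to the loading dock with the spider.  [the loading dock: the sparrow, the spider | the warehouse floor: the fly, the gecko, the mantis, the toad]
9. Porter goes to the warehouse floor with the sparrow and the spider.  [the loading dock: — | the warehouse floor: the fly, the gecko, the mantis, the sparrow, the spider, the toad]

No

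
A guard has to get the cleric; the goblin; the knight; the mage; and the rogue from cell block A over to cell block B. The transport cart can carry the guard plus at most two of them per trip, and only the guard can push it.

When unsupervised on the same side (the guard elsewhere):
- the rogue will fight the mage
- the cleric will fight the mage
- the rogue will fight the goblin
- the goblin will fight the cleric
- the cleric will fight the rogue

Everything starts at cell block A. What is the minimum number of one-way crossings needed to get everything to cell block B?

7

Counting alone: the guard can take at most 2 across per trip to cell block B, so moving all 5 needs at least 3 loaded trips out, with a return between consecutive ones — at least 5 crossings.
The safety rule pushes this higher. Following every safe sequence of crossings, the most of the 5 that can be at cell block B as the transport cart arrives there on crossing 5 is 4 — never all 5.
So no plan with fewer than 7 crossings exists, and this one achieves 7:
1. Guard goes to cell block B with the cleric and the rogue.
2. Guard goes back to cell block A with the cleric.
3. Guard goes to cell block B with the cleric and the knight.
4. Guard goes back to cell block A with the cleric.
5. Guard goes to cell block B with the goblin and the mage.
6. Guard goes back to cell block A with the rogue.
7. Guard goes to cell block B with the cleric and the rogue.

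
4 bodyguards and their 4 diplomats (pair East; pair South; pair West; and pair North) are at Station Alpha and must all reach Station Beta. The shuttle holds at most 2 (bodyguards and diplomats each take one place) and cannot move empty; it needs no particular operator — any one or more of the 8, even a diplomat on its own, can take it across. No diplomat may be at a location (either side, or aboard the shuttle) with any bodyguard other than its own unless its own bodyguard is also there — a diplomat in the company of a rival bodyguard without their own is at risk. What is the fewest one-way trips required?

Following every safe sequence of crossings from the start, the most of the 8 that can be at Station Beta as the shuttle arrives there on crossings 1, 3, 5 is 2, 3, 4 respectively; the best ever achieved is 4 of 8.
From crossing 7 on, no configuration arises that was not already reachable earlier: only 44 distinct safe configurations (who is on which side, and where the shuttle is) can ever be reached, none of them has everyone across, and every continuation just revisits them. So no valid plan exists.

impossible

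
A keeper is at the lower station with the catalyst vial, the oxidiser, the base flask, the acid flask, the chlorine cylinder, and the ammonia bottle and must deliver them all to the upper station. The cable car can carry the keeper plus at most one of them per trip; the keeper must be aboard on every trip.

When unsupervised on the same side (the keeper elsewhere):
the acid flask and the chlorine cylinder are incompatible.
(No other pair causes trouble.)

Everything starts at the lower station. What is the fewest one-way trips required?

Counting alone: the keeper can take at most 1 across per trip to the upper station, so moving all 6 needs at least 6 loaded trips out, with a return between consecutive ones — at least 11 crossings.
The plan below uses exactly 11 crossings, so it is optimal:
1. Keeper goes to the upper station with the acid flask.  [the lower station: the ammonia bottle, the base flask, the catalyst vial, the chlorine cylinder, the oxidiser | the upper station: the acid flask]
2. Keeper goes back to the lower station alone.  [the lower station: the ammonia bottle, the base flask, the catalyst vial, the chlorine cylinder, the oxidiser | the upper station: the acid flask]
3. Keeper goes to the upper station with the catalyst vial.  [the lower station: the ammonia bottle, the base flask, the chlorine cylinder, the oxidiser | the upper station: the acid flask, the catalyst vial]
4. Keeper goes back to the lower station alone.  [the lower station: the ammonia bottle, the base flask, the chlorine cylinder, the oxidiser | the upper station: the acid flask, the catalyst vial]
5. Keeper goes to the upper station with the oxidiser.  [the lower station: the ammonia bottle, the base flask, the chlorine cylinder | the upper station: the acid flask, the catalyst vial, the oxidiser]
6. Keeper goes back to the lower station alone.  [the lower station: the ammonia bottle, the base flask, the chlorine cylinder | the upper station: the acid flask, the catalyst vial, the oxidiser]
7. Keeper goes to the upper station with the base flask.  [the lower station: the ammonia bottle, the chlorine cylinder | the upper station: the acid flask, the base flask, the catalyst vial, the oxidiser]
8. Keeper goes back to the lower station alone.  [the lower station: the ammonia bottle, the chlorine cylinder | the upper station: the acid flask, the base flask, the catalyst vial, the oxidiser]
9. Keeper goes to the upper station with the ammonia bottle.  [the lower station: the chlorine cylinder | the upper station: the acid flask, the ammonia bottle, the base flask, the catalyst vial, the oxidiser]
10. Keeper goes back to the lower station alone.  [the lower station: the chlorine cylinder | the upper station: the acid flask, the ammonia bottle, the base flask, the catalyst vial, the oxidiser]
11. Keeper goes to the upper station with the chlorine cylinder.  [the lower station: — | the upper station: the acid flask, the ammonia bottle, the base flask, the catalyst vial, the chlorine cylinder, the oxidiser]

11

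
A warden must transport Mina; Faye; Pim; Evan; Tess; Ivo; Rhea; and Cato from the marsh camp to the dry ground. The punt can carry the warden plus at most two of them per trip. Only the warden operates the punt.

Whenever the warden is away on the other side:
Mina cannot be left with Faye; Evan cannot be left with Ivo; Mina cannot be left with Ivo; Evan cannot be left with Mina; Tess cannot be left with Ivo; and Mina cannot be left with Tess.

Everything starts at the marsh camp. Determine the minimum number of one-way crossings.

Counting alone: the warden can take at most 2 across per trip to the dry ground, so moving all 8 needs at least 4 loaded trips out, with a return between consecutive ones — at least 7 crossings.
The safety rule pushes this higher. Following every safe sequence of crossings, the most of the 8 that can be at the dry ground as the punt arrives there on crossings 7, 9, 11 is 5, 6, 7 respectively — never all 8.
So no plan with fewer than 13 crossings exists, and this one achieves 13:
1. Warden goes to the dry ground with Ivo and Mina.  [the marsh camp: Cato, Evan, Faye, Pim, Rhea, Tess | the dry ground: Ivo, Mina]
2. Warden goes back to the marsh camp with Mina.  [the marsh camp: Cato, Evan, Faye, Mina, Pim, Rhea, Tess | the dry ground: Ivo]
3. Warden goes to the dry ground with Faye and Mina.  [the marsh camp: Cato, Evan, Pim, Rhea, Tess | the dry ground: Faye, Ivo, Mina]
4. Warden goes back to the marsh camp with Mina.  [the marsh camp: Cato, Evan, Mina, Pim, Rhea, Tess | the dry ground: Faye, Ivo]
5. Warden goes to the dry ground with Mina and Pim.  [the marsh camp: Cato, Evan, Rhea, Tess | the dry ground: Faye, Ivo, Mina, Pim]
6. Warden goes back to the marsh camp with Mina.  [the marsh camp: Cato, Evan, Mina, Rhea, Tess | the dry ground: Faye, Ivo, Pim]
7. Warden goes to the dry ground with Mina and Rhea.  [the marsh camp: Cato, Evan, Tess | the dry ground: Faye, Ivo, Mina, Pim, Rhea]
8. Warden goes back to the marsh camp with Mina.  [the marsh camp: Cato, Evan, Mina, Tess | the dry ground: Faye, Ivo, Pim, Rhea]
9. Warden goes to the dry ground with Cato and Mina.  [the marsh camp: Evan, Tess | the dry ground: Cato, Faye, Ivo, Mina, Pim, Rhea]
10. Warden goes back to the marsh camp with Mina.  [the marsh camp: Evan, Mina, Tess | the dry ground: Cato, Faye, Ivo, Pim, Rhea]
11. Warden goes to the dry ground with Evan and Tess.  [the marsh camp: Mina | the dry ground: Cato, Evan, Faye, Ivo, Pim, Rhea, Tess]
12. Warden goes back to the marsh camp with Ivo.  [the marsh camp: Ivo, Mina | the dry ground: Cato, Evan, Faye, Pim, Rhea, Tess]
13. Warden goes to the dry ground with Ivo and Mina.  [the marsh camp: — | the dry ground: Cato, Evan, Faye, Ivo, Mina, Pim, Rhea, Tess]

13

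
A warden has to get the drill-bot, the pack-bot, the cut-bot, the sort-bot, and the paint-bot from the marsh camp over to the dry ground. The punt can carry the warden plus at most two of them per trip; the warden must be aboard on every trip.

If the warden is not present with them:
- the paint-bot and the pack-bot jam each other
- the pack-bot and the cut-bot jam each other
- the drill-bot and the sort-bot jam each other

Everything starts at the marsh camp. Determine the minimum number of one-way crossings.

Counting alone: the warden can take at most 2 across per trip to the dry ground, so moving all 5 needs at least 3 loaded trips out, with a return between consecutive ones — at least 5 crossings.
The plan below uses exactly 5 crossings, so it is optimal:
1. Warden goes to the dry ground with the drill-bot and the pack-bot.
2. Warden goes back to the marsh camp alone.
3. Warden goes to the dry ground with the cut-bot and the paint-bot.
4. Warden goes back to the marsh camp with the pack-bot.
5. Warden goes to the dry ground with the pack-bot and the sort-bot.

5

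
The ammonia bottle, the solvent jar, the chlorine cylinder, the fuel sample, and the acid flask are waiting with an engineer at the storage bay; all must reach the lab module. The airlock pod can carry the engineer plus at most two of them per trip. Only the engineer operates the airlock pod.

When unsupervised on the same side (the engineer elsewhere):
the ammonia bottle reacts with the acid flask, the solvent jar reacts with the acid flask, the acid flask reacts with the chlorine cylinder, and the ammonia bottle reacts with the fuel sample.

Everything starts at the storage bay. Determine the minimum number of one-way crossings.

5

Counting alone: the engineer can take at most 2 across per trip to the lab module, so moving all 5 needs at least 3 loaded trips out, with a return between consecutive ones — at least 5 crossings.
The plan below uses exactly 5 crossings, so it is optimal:
1. Engineer goes to the lab module with the acid flask and the ammonia bottle.
2. Engineer goes back to the storage bay with the acid flask.
3. Engineer goes to the lab module with the chlorine cylinder and the solvent jar.
4. Engineer goes back to the storage bay alone.
5. Engineer goes to the lab module with the acid flask and the fuel sample.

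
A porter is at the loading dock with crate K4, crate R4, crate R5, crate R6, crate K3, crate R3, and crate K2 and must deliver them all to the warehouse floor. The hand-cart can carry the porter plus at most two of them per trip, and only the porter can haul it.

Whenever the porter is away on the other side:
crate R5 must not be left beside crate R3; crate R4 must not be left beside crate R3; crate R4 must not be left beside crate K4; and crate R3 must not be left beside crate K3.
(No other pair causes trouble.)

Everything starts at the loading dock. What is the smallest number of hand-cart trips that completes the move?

Counting alone: the porter can take at most 2 across per trip to the warehouse floor, so moving all 7 needs at least 4 loaded trips out, with a return between consecutive ones — at least 7 crossings.
The plan below uses exactly 7 crossings, so it is optimal:
1. Porter goes to the warehouse floor with crate K4 and crate R3.
2. Porter goes back to the loading dock alone.
3. Porter goes to the warehouse floor with crate K2 and crate R6.
4. Porter goes back to the loading dock alone.
5. Porter goes to the warehouse floor with crate K3 and crate R5.
6. Porter goes back to the loading dock with crate R3.
7. Porter goes to the warehouse floor with crate R3 and crate R4.

7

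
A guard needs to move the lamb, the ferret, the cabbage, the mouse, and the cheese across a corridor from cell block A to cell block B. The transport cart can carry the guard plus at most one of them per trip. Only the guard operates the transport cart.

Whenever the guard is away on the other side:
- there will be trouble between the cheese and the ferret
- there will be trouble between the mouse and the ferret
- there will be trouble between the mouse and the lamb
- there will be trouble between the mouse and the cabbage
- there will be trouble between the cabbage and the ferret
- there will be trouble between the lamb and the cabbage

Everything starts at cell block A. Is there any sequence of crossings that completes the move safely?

No

Whatever the first load, the items left behind include a forbidden pair without the guard. No opening move is safe, so no plan exists.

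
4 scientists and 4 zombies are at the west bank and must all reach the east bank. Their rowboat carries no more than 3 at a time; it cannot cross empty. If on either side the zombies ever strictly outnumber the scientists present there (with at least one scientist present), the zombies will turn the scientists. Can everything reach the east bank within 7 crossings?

No

Counting alone: each trip to the east bank takes at most 3 across and each return brings at least 1 back, so after t trips out (and t−1 returns) at most 3t − (t−1) of the 8 are across; that first reaches 8 at t = 4, so at least 7 crossings are needed.
The safety rule pushes this higher. Following every safe sequence of crossings, the most of the 8 that can be at the east bank as the rowboat arrives there on crossing 7 is 7 — never all 8.
So the move cannot be finished within 7 crossings. (The shortest complete plan takes 9:)
1. 2 zombies → the east bank.  (the west bank: 4S 2Z; the east bank: 0S 2Z)
2. 1 zombie ← the west bank.  (the west bank: 4S 3Z; the east bank: 0S 1Z)
3. 3 zombies → the east bank.  (the west bank: 4S 0Z; the east bank: 0S 4Z)
4. 1 zombie ← the west bank.  (the west bank: 4S 1Z; the east bank: 0S 3Z)
5. 3 scientists → the east bank.  (the west bank: 1S 1Z; the east bank: 3S 3Z)
6. 1 scientist and 1 zombie ← the west bank.  (the west bank: 2S 2Z; the east bank: 2S 2Z)
7. 2 scientists → the east bank.  (the west bank: 0S 2Z; the east bank: 4S 2Z)
8. 1 zombie ← the west bank.  (the west bank: 0S 3Z; the east bank: 4S 1Z)
9. 3 zombies → the east bank.  (the west bank: 0S 0Z; the east bank: 4S 4Z)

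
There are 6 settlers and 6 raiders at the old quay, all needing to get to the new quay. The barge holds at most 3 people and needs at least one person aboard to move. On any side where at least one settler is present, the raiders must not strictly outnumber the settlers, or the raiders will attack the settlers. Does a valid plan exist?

No

Following every safe sequence of crossings from the start, the most of the 12 that can be at the new quay as the barge arrives there on crossings 1, 3, 5 is 3, 5, 6 respectively; the best ever achieved is 6 of 12.
From crossing 7 on, no configuration arises that was not already reachable earlier: only 17 distinct safe configurations (who is on which side, and where the barge is) can ever be reached, none of them has everyone across, and every continuation just revisits them. They are: 0 settlers + 0 raiders across (barge back at the start); 0 settlers + 1 raider across (barge there); 0 settlers + 1 raider across (barge back at the start); 0 settlers + 2 raiders across (barge there); 0 settlers + 2 raiders across (barge back at the start); 0 settlers + 3 raiders across (barge there); 0 settlers + 3 raiders across (barge back at the start); 0 settlers + 4 raiders across (barge there); 0 settlers + 4 raiders across (barge back at the start); 0 settlers + 5 raiders across (barge there); 0 settlers + 5 raiders across (barge back at the start); 0 settlers + 6 raiders across (barge there); 1 settler + 1 raider across (barge there); 1 settler + 1 raider across (barge back at the start); 2 settlers + 2 raiders across (barge there); 2 settlers + 2 raiders across (barge back at the start); 3 settlers + 3 raiders across (barge there). So no valid plan exists.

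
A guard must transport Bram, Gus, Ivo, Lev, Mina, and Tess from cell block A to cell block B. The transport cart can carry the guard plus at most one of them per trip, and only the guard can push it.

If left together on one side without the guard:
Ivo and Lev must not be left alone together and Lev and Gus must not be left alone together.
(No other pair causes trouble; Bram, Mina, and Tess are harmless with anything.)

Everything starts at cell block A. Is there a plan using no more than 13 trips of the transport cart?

Yes

Yes — this plan uses 13 crossings (≤ 13):
1. Guard goes to cell block B with Lev.
2. Guard goes back to cell block A alone.
3. Guard goes to cell block B with Bram.
4. Guard goes back to cell block A alone.
5. Guard goes to cell block B with Gus.
6. Guard goes back to cell block A with Lev.
7. Guard goes to cell block B with Ivo.
8. Guard goes back to cell block A alone.
9. Guard goes to cell block B with Mina.
10. Guard goes back to cell block A alone.
11. Guard goes to cell block B with Tess.
12. Guard goes back to cell block A alone.
13. Guard goes to cell block B with Lev.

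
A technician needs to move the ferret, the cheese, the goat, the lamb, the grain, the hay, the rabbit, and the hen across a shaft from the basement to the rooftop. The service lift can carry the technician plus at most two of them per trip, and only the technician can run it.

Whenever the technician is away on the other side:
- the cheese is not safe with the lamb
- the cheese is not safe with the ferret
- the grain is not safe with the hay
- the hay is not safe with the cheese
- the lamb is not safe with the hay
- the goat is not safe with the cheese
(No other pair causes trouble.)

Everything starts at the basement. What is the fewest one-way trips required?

13

Counting alone: the technician can take at most 2 across per trip to the rooftop, so moving all 8 needs at least 4 loaded trips out, with a return between consecutive ones — at least 7 crossings.
The safety rule pushes this higher. Following every safe sequence of crossings, the most of the 8 that can be at the rooftop as the service lift arrives there on crossings 7, 9, 11 is 5, 6, 7 respectively — never all 8.
So no plan with fewer than 13 crossings exists, and this one achieves 13:
1. Technician goes to the rooftop with the cheese and the hay.
2. Technician goes back to the basement with the cheese.
3. Technician goes to the rooftop with the cheese and the ferret.
4. Technician goes back to the basement with the cheese.
5. Technician goes to the rooftop with the cheese and the goat.
6. Technician goes back to the basement with the cheese.
7. Technician goes to the rooftop with the cheese and the rabbit.
8. Technician goes back to the basement with the cheese.
9. Technician goes to the rooftop with the cheese and the hen.
10. Technician goes back to the basement with the cheese.
11. Technician goes to the rooftop with the grain and the lamb.
12. Technician goes back to the basement with the hay.
13. Technician goes to the rooftop with the cheese and the hay.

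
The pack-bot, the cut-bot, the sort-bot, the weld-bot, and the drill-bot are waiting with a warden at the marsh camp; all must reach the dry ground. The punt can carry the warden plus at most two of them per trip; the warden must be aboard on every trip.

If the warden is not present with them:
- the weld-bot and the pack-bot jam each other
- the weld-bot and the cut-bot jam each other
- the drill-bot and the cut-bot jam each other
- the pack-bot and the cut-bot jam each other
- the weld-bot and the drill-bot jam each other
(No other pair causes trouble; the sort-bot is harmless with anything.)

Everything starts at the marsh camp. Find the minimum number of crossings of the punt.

7

Counting alone: the warden can take at most 2 across per trip to the dry ground, so moving all 5 needs at least 3 loaded trips out, with a return between consecutive ones — at least 5 crossings.
The safety rule pushes this higher. Following every safe sequence of crossings, the most of the 5 that can be at the dry ground as the punt arrives there on crossing 5 is 4 — never all 5.
So no plan with fewer than 7 crossings exists, and this one achieves 7:
1. Warden goes to the dry ground with the cut-bot and the weld-bot.
2. Warden goes back to the marsh camp with the cut-bot.
3. Warden goes to the dry ground with the drill-bot and the pack-bot.
4. Warden goes back to the marsh camp with the weld-bot.
5. Warden goes to the dry ground with the cut-bot and the sort-bot.
6. Warden goes back to the marsh camp with the cut-bot.
7. Warden goes to the dry ground with the cut-bot and the weld-bot.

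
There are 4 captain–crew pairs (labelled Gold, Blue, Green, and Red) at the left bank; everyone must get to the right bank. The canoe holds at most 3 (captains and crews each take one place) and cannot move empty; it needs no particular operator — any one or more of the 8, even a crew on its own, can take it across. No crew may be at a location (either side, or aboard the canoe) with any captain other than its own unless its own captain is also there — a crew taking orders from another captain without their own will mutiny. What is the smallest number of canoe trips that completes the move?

9

Counting alone: each trip to the right bank takes at most 3 across and each return brings at least 1 back, so after t trips out (and t−1 returns) at most 3t − (t−1) of the 8 are across; that first reaches 8 at t = 4, so at least 7 crossings are needed.
The safety rule pushes this higher. Following every safe sequence of crossings, the most of the 8 that can be at the right bank as the canoe arrives there on crossing 7 is 7 — never all 8.
So no plan with fewer than 9 crossings exists, and this one achieves 9:
1. captain Gold and crew Gold cross → the right bank.
2. captain Gold crosses ← the left bank.
3. captain Blue, captain Gold, and crew Blue cross → the right bank.
4. captain Gold and crew Gold cross ← the left bank.
5. captain Gold, captain Green, and captain Red cross → the right bank.
6. crew Blue crosses ← the left bank.
7. crew Blue and crew Gold cross → the right bank.
8. crew Gold crosses ← the left bank.
9. crew Gold, crew Green, and crew Red cross → the right bank.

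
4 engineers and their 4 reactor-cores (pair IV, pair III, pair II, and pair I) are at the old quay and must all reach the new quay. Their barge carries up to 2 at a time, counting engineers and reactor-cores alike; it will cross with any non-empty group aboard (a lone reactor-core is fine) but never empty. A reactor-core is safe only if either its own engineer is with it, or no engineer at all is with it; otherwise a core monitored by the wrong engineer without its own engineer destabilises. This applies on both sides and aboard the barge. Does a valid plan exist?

No

Following every safe sequence of crossings from the start, the most of the 8 that can be at the new quay as the barge arrives there on crossings 1, 3, 5 is 2, 3, 4 respectively; the best ever achieved is 4 of 8.
From crossing 7 on, no configuration arises that was not already reachable earlier: only 44 distinct safe configurations (who is on which side, and where the barge is) can ever be reached, none of them has everyone across, and every continuation just revisits them. So no valid plan exists.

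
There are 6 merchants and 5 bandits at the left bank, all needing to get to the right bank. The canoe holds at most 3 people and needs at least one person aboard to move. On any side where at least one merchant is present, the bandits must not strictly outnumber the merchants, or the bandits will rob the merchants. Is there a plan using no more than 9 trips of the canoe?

Yes

Yes — this plan uses 9 crossings (≤ 9):
1. 3 bandits → the right bank.  (the left bank: 6M 2B; the right bank: 0M 3B)
2. 1 bandit ← the left bank.  (the left bank: 6M 3B; the right bank: 0M 2B)
3. 3 merchants → the right bank.  (the left bank: 3M 3B; the right bank: 3M 2B)
4. 1 merchant ← the left bank.  (the left bank: 4M 3B; the right bank: 2M 2B)
5. 2 merchants and 1 bandit → the right bank.  (the left bank: 2M 2B; the right bank: 4M 3B)
6. 1 merchant ← the left bank.  (the left bank: 3M 2B; the right bank: 3M 3B)
7. 2 merchants and 1 bandit → the right bank.  (the left bank: 1M 1B; the right bank: 5M 4B)
8. 1 merchant ← the left bank.  (the left bank: 2M 1B; the right bank: 4M 4B)
9. 2 merchants and 1 bandit → the right bank.  (the left bank: 0M 0B; the right bank: 6M 5B)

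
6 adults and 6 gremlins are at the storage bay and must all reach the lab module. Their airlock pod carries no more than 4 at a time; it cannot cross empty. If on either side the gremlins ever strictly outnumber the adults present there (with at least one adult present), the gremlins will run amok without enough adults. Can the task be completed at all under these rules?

Yes

1. 2 gremlins → the lab module.  (the storage bay: 6A 4G; the lab module: 0A 2G)
2. 1 gremlin ← the storage bay.  (the storage bay: 6A 5G; the lab module: 0A 1G)
3. 4 gremlins → the lab module.  (the storage bay: 6A 1G; the lab module: 0A 5G)
4. 1 gremlin ← the storage bay.  (the storage bay: 6A 2G; the lab module: 0A 4G)
5. 4 adults → the lab module.  (the storage bay: 2A 2G; the lab module: 4A 4G)
6. 1 adult and 1 gremlin ← the storage bay.  (the storage bay: 3A 3G; the lab module: 3A 3G)
7. 2 adults and 2 gremlins → the lab module.  (the storage bay: 1A 1G; the lab module: 5A 5G)
8. 1 adult and 1 gremlin ← the storage bay.  (the storage bay: 2A 2G; the lab module: 4A 4G)
9. 2 adults and 2 gremlins → the lab module.  (the storage bay: 0A 0G; the lab module: 6A 6G)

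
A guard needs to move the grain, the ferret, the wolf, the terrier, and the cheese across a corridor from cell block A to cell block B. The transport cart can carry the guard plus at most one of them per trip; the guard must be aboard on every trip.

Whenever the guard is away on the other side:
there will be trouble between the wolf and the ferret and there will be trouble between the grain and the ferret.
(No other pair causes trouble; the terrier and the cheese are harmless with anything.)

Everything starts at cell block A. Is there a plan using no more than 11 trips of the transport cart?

Yes — this plan uses 11 crossings (≤ 11):
1. Guard goes to cell block B with the ferret.  [cell block A: the cheese, the grain, the terrier, the wolf | cell block B: the ferret]
2. Guard goes back to cell block A alone.  [cell block A: the cheese, the grain, the terrier, the wolf | cell block B: the ferret]
3. Guard goes to cell block B with the grain.  [cell block A: the cheese, the terrier, the wolf | cell block B: the ferret, the grain]
4. Guard goes back to cell block A with the ferret.  [cell block A: the cheese, the ferret, the terrier, the wolf | cell block B: the grain]
5. Guard goes to cell block B with the wolf.  [cell block A: the cheese, the ferret, the terrier | cell block B: the grain, the wolf]
6. Guard goes back to cell block A alone.  [cell block A: the cheese, the ferret, the terrier | cell block B: the grain, the wolf]
7. Guard goes to cell block B with the terrier.  [cell block A: the cheese, the ferret | cell block B: the grain, the terrier, the wolf]
8. Guard goes back to cell block A alone.  [cell block A: the cheese, the ferret | cell block B: the grain, the terrier, the wolf]
9. Guard goes to cell block B with the cheese.  [cell block A: the ferret | cell block B: the cheese, the grain, the terrier, the wolf]
10. Guard goes back to cell block A alone.  [cell block A: the ferret | cell block B: the cheese, the grain, the terrier, the wolf]
11. Guard goes to cell block B with the ferret.  [cell block A: — | cell block B: the cheese, the ferret, the grain, the terrier, the wolf]

Yes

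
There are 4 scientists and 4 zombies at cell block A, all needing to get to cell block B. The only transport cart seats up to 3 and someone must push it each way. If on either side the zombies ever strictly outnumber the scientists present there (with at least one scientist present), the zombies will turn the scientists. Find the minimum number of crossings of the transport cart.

Counting alone: each trip to cell block B takes at most 3 across and each return brings at least 1 back, so after t trips out (and t−1 returns) at most 3t − (t−1) of the 8 are across; that first reaches 8 at t = 4, so at least 7 crossings are needed.
The safety rule pushes this higher. Following every safe sequence of crossings, the most of the 8 that can be at cell block B as the transport cart arrives there on crossing 7 is 7 — never all 8.
So no plan with fewer than 9 crossings exists, and this one achieves 9:
1. 2 zombies → cell block B.  (cell block A: 4S 2Z; cell block B: 0S 2Z)
2. 1 zombie ← cell block A.  (cell block A: 4S 3Z; cell block B: 0S 1Z)
3. 3 zombies → cell block B.  (cell block A: 4S 0Z; cell block B: 0S 4Z)
4. 1 zombie ← cell block A.  (cell block A: 4S 1Z; cell block B: 0S 3Z)
5. 3 scientists → cell block B.  (cell block A: 1S 1Z; cell block B: 3S 3Z)
6. 1 scientist and 1 zombie ← cell block A.  (cell block A: 2S 2Z; cell block B: 2S 2Z)
7. 2 scientists → cell block B.  (cell block A: 0S 2Z; cell block B: 4S 2Z)
8. 1 zombie ← cell block A.  (cell block A: 0S 3Z; cell block B: 4S 1Z)
9. 3 zombies → cell block B.  (cell block A: 0S 0Z; cell block B: 4S 4Z)

9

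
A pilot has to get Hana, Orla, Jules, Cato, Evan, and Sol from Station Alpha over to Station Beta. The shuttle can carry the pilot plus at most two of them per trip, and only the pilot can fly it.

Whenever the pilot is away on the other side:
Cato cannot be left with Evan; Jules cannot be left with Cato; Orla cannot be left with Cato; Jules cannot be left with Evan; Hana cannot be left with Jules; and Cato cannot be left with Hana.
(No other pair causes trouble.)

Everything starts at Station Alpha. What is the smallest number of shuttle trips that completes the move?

9

Counting alone: the pilot can take at most 2 across per trip to Station Beta, so moving all 6 needs at least 3 loaded trips out, with a return between consecutive ones — at least 5 crossings.
The safety rule pushes this higher. Following every safe sequence of crossings, the most of the 6 that can be at Station Beta as the shuttle arrives there on crossings 5, 7 is 4, 5 respectively — never all 6.
So no plan with fewer than 9 crossings exists, and this one achieves 9:
1. Pilot goes to Station Beta with Cato and Jules.  [Station Alpha: Evan, Hana, Orla, Sol | Station Beta: Cato, Jules]
2. Pilot goes back to Station Alpha with Jules.  [Station Alpha: Evan, Hana, Jules, Orla, Sol | Station Beta: Cato]
3. Pilot goes to Station Beta with Evan and Hana.  [Station Alpha: Jules, Orla, Sol | Station Beta: Cato, Evan, Hana]
4. Pilot goes back to Station Alpha with Cato.  [Station Alpha: Cato, Jules, Orla, Sol | Station Beta: Evan, Hana]
5. Pilot goes to Station Beta with Jules and Orla.  [Station Alpha: Cato, Sol | Station Beta: Evan, Hana, Jules, Orla]
6. Pilot goes back to Station Alpha with Jules.  [Station Alpha: Cato, Jules, Sol | Station Beta: Evan, Hana, Orla]
7. Pilot goes to Station Beta with Jules and Sol.  [Station Alpha: Cato | Station Beta: Evan, Hana, Jules, Orla, Sol]
8. Pilot goes back to Station Alpha with Jules.  [Station Alpha: Cato, Jules | Station Beta: Evan, Hana, Orla, Sol]
9. Pilot goes to Station Beta with Cato and Jules.  [Station Alpha: — | Station Beta: Cato, Evan, Hana, Jules, Orla, Sol]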